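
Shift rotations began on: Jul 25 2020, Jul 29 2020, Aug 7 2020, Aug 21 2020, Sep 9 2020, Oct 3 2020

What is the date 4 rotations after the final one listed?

Intervals are 4, 9, 14, 19, 24 days — an arithmetic progression with common difference 5.
Next gap: 29 days. Oct 3 2020 + 29 days = Nov 1 2020.
Next gap: 34 days. Nov 1 2020 + 34 days = Dec 5 2020.
Next gap: 39 days. Dec 5 2020 + 39 days = Jan 13 2021.
Next gap: 44 days. Jan 13 2021 + 44 days = Feb 26 2021.

Feb 26 2021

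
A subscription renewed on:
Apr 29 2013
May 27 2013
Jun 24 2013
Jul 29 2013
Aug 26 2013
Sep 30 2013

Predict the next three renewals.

Oct 28 2013, Nov 25 2013, Dec 30 2013

These are Mondays with 28, 28, 35, 28, 35-day gaps.
Each is the final Monday of its month — Apr 29 2013 is past the 28th, so '4th Monday' doesn't fit.
Last Monday of October 2013: Oct 28 2013.
Last Monday of November 2013: Nov 25 2013.
Last Monday of December 2013: Dec 30 2013.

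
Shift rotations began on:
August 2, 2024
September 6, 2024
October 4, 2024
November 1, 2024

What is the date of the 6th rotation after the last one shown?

Gaps: 35, 28, 28 days — a mix of 28 and 35. Every date is a Friday.
Each is the 1st Friday of its month.
December 2024 — 1st Friday is December 6, 2024.
1st Friday of January 2025: January 3, 2025.
1st Friday of February 2025: February 7, 2025.
March 2025 — 1st Friday is March 7, 2025.
1st Friday of April 2025: April 4, 2025.
1st Friday of May 2025: May 2, 2025.

May 2, 2025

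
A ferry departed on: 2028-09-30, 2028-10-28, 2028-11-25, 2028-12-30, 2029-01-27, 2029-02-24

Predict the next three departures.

2029-03-31, 2029-04-28, 2029-05-26

These are Saturdays with 28, 28, 35, 28, 28-day gaps.
Each is the final Saturday of its month — 2028-09-30 is past the 28th, so '4th Saturday' doesn't fit.
Last Saturday of March 2029: 2029-03-31.
April 2029 ends with Saturday 2029-04-28.
Last Saturday of May 2029: 2029-05-26.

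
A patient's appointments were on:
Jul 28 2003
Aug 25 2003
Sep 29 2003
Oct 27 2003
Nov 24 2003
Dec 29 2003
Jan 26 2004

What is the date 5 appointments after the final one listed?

Jun 28 2004

Every date is a Monday; gaps 28, 35, 28, 28, 35, 28 days.
Each is the last Monday of its month (at least one falls on the 29th or later, ruling out '4th Monday').
Last Monday of February 2004: Feb 23 2004.
March 2004 ends with Monday Mar 29 2004.
Last Monday of April 2004: Apr 26 2004.
Last Monday of May 2004: May 31 2004.
June 2004 ends with Monday Jun 28 2004.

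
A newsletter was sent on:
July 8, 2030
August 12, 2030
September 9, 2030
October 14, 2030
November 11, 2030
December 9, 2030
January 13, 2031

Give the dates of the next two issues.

All dates are Mondays, 35, 28, 35, 28, 28, 35 days apart.
Specifically, the 2nd Monday of each month.
February 2031 — 2nd Monday is February 10, 2031.
March 2031 — 2nd Monday is March 10, 2031.

February 10, 2031; March 10, 2031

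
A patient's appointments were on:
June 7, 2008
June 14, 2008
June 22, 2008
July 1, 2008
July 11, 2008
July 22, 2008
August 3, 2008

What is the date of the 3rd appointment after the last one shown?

The spacing grows by 1 each time: 7, 8, 9, 10, 11, 12 days.
Next gap: 13 days. August 3, 2008 + 13 days = August 16, 2008.
Next gap: 14 days. August 16, 2008 + 14 days = August 30, 2008.
Next gap: 15 days. August 30, 2008 + 15 days = September 14, 2008.

September 14, 2008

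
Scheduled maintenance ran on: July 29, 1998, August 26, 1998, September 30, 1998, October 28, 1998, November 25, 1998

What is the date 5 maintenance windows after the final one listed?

Every date is a Wednesday; gaps 28, 35, 28, 28 days.
Each is the last Wednesday of its month (at least one falls on the 29th or later, ruling out '4th Wednesday').
December 1998 ends with Wednesday December 30, 1998.
January 1999 ends with Wednesday January 27, 1999.
Last Wednesday of February 1999: February 24, 1999.
March 1999 ends with Wednesday March 31, 1999.
Last Wednesday of April 1999: April 28, 1999.

April 28, 1999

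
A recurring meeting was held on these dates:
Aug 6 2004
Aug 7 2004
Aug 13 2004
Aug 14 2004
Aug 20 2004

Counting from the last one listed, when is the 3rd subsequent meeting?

Aug 28 2004

Every event lands on a Friday or Saturday (gaps cycle 1, 6, 1, 6).
So the schedule is: every Friday and Saturday.
Next Saturday: Aug 21 2004.
Next Friday: Aug 27 2004.
Next Saturday: Aug 28 2004.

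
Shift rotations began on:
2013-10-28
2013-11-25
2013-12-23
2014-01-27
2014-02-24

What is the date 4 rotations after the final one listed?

2014-06-23

All dates are Mondays, 28, 28, 35, 28 days apart.
Specifically, the 4th Monday of each month.
March 2014 — 4th Monday is 2014-03-24.
April 2014 — 4th Monday is 2014-04-28.
May 2014 — 4th Monday is 2014-05-26.
June 2014 — 4th Monday is 2014-06-23.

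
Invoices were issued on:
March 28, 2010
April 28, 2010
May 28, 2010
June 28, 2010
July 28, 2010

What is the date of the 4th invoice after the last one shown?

The day-of-month is always 28 (31, 30, 31, 30 days between events).
So this recurs on the 28th of each month.
August 2010: August 28, 2010.
Next: September 2010 → September 28, 2010.
October 2010: October 28, 2010.
November 2010: November 28, 2010.

November 28, 2010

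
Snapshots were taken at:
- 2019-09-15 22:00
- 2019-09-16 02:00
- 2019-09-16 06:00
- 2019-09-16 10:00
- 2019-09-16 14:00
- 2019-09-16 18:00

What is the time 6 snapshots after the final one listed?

2019-09-17 18:00

Gaps: 4, 4, 4, 4, 4 hours — each event is 4 hours after the previous one.
2019-09-16 18:00 + 4 h = 2019-09-16 22:00.
2019-09-16 22:00 + 4 h = 2019-09-17 02:00.
2019-09-17 02:00 + 4 h = 2019-09-17 06:00.
2019-09-17 06:00 + 4 h = 2019-09-17 10:00.
2019-09-17 10:00 + 4 h = 2019-09-17 14:00.
2019-09-17 14:00 + 4 h = 2019-09-17 18:00.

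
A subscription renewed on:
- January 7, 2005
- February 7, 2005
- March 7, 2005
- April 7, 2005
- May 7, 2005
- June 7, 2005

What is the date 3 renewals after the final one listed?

September 7, 2005

Gaps: 31, 28, 31, 30, 31 days — not constant. Every event is on the 7th of the month.
Pattern: the 7th of each month.
July 2005: July 7, 2005.
August 2005: August 7, 2005.
September 2005: September 7, 2005.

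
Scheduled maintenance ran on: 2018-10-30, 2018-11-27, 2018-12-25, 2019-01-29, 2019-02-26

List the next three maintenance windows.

2019-03-26, 2019-04-30, 2019-05-28

These are Tuesdays with 28, 28, 35, 28-day gaps.
Each is the final Tuesday of its month — 2018-10-30 is past the 28th, so '4th Tuesday' doesn't fit.
Last Tuesday of March 2019: 2019-03-26.
April 2019 ends with Tuesday 2019-04-30.
May 2019 ends with Tuesday 2019-05-28.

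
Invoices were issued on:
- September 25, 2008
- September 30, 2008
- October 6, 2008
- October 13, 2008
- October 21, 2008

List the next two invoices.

October 30, 2008; November 9, 2008

The spacing grows by 1 each time: 5, 6, 7, 8 days.
Next gap: 9 days. October 21, 2008 + 9 days = October 30, 2008.
Next gap: 10 days. October 30, 2008 + 10 days = November 9, 2008.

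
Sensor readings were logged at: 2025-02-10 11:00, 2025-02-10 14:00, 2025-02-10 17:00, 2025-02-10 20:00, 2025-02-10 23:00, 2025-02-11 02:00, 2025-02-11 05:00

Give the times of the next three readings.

Spacing: 3, 3, 3, 3, 3, 3 h — constant 3 h.
2025-02-11 05:00 + 3 h = 2025-02-11 08:00.
2025-02-11 08:00 + 3 h = 2025-02-11 11:00.
2025-02-11 11:00 + 3 h = 2025-02-11 14:00.

2025-02-11 08:00, 2025-02-11 11:00, 2025-02-11 14:00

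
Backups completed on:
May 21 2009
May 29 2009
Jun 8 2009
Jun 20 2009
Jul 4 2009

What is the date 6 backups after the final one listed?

Intervals are 8, 10, 12, 14 days — an arithmetic progression with common difference 2.
Next gap: 16 days. Jul 4 2009 + 16 days = Jul 20 2009.
Next gap: 18 days. Jul 20 2009 + 18 days = Aug 7 2009.
Next gap: 20 days. Aug 7 2009 + 20 days = Aug 27 2009.
Next gap: 22 days. Aug 27 2009 + 22 days = Sep 18 2009.
Next gap: 24 days. Sep 18 2009 + 24 days = Oct 12 2009.
Next gap: 26 days. Oct 12 2009 + 26 days = Nov 7 2009.

Nov 7 2009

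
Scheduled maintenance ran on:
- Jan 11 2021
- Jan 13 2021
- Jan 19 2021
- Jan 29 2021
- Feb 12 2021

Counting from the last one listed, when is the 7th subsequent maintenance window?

Sep 10 2021

The spacing grows by 4 each time: 2, 6, 10, 14 days.
Next gap: 18 days. Feb 12 2021 + 18 days = Mar 2 2021.
Next gap: 22 days. Mar 2 2021 + 22 days = Mar 24 2021.
Next gap: 26 days. Mar 24 2021 + 26 days = Apr 19 2021.
Next gap: 30 days. Apr 19 2021 + 30 days = May 19 2021.
Next gap: 34 days. May 19 2021 + 34 days = Jun 22 2021.
Next gap: 38 days. Jun 22 2021 + 38 days = Jul 30 2021.
Next gap: 42 days. Jul 30 2021 + 42 days = Sep 10 2021.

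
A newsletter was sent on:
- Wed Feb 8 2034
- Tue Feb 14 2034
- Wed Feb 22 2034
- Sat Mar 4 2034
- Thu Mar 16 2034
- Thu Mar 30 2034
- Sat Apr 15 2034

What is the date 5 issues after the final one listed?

The spacing grows by 2 each time: 6, 8, 10, 12, 14, 16 days.
Next gap: 18 days. Sat Apr 15 2034 + 18 days = Wed May 3 2034.
Next gap: 20 days. Wed May 3 2034 + 20 days = Tue May 23 2034.
Next gap: 22 days. Tue May 23 2034 + 22 days = Wed Jun 14 2034.
Next gap: 24 days. Wed Jun 14 2034 + 24 days = Sat Jul 8 2034.
Next gap: 26 days. Sat Jul 8 2034 + 26 days = Thu Aug 3 2034.

Thu Aug 3 2034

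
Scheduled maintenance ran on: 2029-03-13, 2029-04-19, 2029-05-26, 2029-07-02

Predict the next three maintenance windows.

Every event comes 37 days after the last (37, 37, 37).
2029-07-02 + 37 days = 2029-08-08.
2029-08-08 + 37 days = 2029-09-14.
2029-09-14 + 37 days = 2029-10-21.

2029-08-08, 2029-09-14, 2029-10-21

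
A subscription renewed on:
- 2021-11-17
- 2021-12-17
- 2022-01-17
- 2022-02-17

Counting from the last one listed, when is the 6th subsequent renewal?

2022-08-17

Gaps: 30, 31, 31 days — not constant. Every event is on the 17th of the month.
Pattern: the 17th of each month.
March 2022: 2022-03-17.
Next: April 2022 → 2022-04-17.
Next: May 2022 → 2022-05-17.
June 2022: 2022-06-17.
July 2022: 2022-07-17.
August 2022: 2022-08-17.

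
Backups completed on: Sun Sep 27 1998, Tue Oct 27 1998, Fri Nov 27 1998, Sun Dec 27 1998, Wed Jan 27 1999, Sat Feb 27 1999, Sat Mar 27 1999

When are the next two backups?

Tue Apr 27 1999, Thu May 27 1999

Gaps: 30, 31, 30, 31, 31, 28 days — not constant. Every event is on the 27th of the month.
Pattern: the 27th of each month.
Next: April 1999 → Tue Apr 27 1999.
Next: May 1999 → Thu May 27 1999.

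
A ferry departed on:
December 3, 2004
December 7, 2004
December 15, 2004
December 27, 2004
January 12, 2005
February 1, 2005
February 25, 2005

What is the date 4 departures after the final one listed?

Gaps: 4, 8, 12, 16, 20, 24 days — each gap is 4 larger than the previous one.
Next gap: 28 days. February 25, 2005 + 28 days = March 25, 2005.
Next gap: 32 days. March 25, 2005 + 32 days = April 26, 2005.
Next gap: 36 days. April 26, 2005 + 36 days = June 1, 2005.
Next gap: 40 days. June 1, 2005 + 40 days = July 11, 2005.

July 11, 2005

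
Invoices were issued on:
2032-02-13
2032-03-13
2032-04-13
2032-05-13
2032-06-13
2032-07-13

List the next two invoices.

2032-08-13, 2032-09-13

Gaps: 29, 31, 30, 31, 30 days — not constant. Every event is on the 13th of the month.
Pattern: the 13th of each month.
Next: August 2032 → 2032-08-13.
Next: September 2032 → 2032-09-13.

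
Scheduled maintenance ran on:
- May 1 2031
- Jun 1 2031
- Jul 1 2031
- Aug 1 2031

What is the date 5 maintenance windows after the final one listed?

Jan 1 2032

Gaps: 31, 30, 31 days — not constant. Every event is on the 1st of the month.
Pattern: the 1st of each month.
September 2031: Sep 1 2031.
October 2031: Oct 1 2031.
Next: November 2031 → Nov 1 2031.
December 2031: Dec 1 2031.
January 2032: Jan 1 2032.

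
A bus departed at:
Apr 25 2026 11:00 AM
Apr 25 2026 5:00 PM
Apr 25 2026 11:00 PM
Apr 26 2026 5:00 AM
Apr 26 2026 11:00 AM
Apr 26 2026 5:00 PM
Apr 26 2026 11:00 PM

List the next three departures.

The interval is a steady 6 hours (6, 6, 6, 6, 6, 6).
Apr 26 2026 11:00 PM + 6 h = Apr 27 2026 5:00 AM.
Apr 27 2026 5:00 AM + 6 h = Apr 27 2026 11:00 AM.
Apr 27 2026 11:00 AM + 6 h = Apr 27 2026 5:00 PM.

Apr 27 2026 5:00 AM, Apr 27 2026 11:00 AM, Apr 27 2026 5:00 PM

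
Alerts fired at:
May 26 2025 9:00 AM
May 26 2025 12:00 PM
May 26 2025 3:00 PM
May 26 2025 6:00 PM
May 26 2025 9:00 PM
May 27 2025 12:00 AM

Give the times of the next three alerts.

May 27 2025 3:00 AM, May 27 2025 6:00 AM, May 27 2025 9:00 AM

Gaps: 3, 3, 3, 3, 3 hours — each event is 3 hours after the previous one.
May 27 2025 12:00 AM + 3 h = May 27 2025 3:00 AM.
May 27 2025 3:00 AM + 3 h = May 27 2025 6:00 AM.
May 27 2025 6:00 AM + 3 h = May 27 2025 9:00 AM.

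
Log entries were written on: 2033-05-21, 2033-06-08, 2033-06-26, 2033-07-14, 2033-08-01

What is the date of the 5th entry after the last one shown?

2033-10-30

The spacing is 18, 18, 18, 18 days — always 18 days.
2033-08-01 + 18 days = 2033-08-19.
2033-08-19 + 18 days = 2033-09-06.
2033-09-06 + 18 days = 2033-09-24.
2033-09-24 + 18 days = 2033-10-12.
2033-10-12 + 18 days = 2033-10-30.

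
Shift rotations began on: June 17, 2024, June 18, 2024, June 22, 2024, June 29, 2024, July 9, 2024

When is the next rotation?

The spacing grows by 3 each time: 1, 4, 7, 10 days.
Next gap: 13 days. July 9, 2024 + 13 days = July 22, 2024.

July 22, 2024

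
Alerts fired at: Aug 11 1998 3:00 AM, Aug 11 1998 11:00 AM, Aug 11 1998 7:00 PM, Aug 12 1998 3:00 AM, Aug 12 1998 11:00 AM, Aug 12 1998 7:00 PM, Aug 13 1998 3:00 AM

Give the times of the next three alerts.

Gaps: 8, 8, 8, 8, 8, 8 hours — each event is 8 hours after the previous one.
Aug 13 1998 3:00 AM + 8 h = Aug 13 1998 11:00 AM.
Aug 13 1998 11:00 AM + 8 h = Aug 13 1998 7:00 PM.
Aug 13 1998 7:00 PM + 8 h = Aug 14 1998 3:00 AM.

Aug 13 1998 11:00 AM, Aug 13 1998 7:00 PM, Aug 14 1998 3:00 AM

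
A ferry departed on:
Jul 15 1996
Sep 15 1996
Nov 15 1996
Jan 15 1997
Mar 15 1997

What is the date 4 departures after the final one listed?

Nov 15 1997

Each date is the 15th; the gaps (62, 61, 61, 59) track the month lengths.
The rule is the 15th of every 2 months.
May 1997: May 15 1997.
July 1997: Jul 15 1997.
Next: September 1997 → Sep 15 1997.
November 1997: Nov 15 1997.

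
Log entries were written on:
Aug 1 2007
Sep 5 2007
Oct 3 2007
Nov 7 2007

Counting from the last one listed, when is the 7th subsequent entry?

All dates are Wednesdays, 35, 28, 35 days apart.
Specifically, the 1st Wednesday of each month.
1st Wednesday of December 2007: Dec 5 2007.
January 2008 — 1st Wednesday is Jan 2 2008.
February 2008 — 1st Wednesday is Feb 6 2008.
1st Wednesday of March 2008: Mar 5 2008.
1st Wednesday of April 2008: Apr 2 2008.
1st Wednesday of May 2008: May 7 2008.
1st Wednesday of June 2008: Jun 4 2008.

Jun 4 2008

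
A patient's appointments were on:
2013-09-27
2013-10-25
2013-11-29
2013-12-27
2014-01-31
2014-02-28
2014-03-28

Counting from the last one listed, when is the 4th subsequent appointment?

All Fridays; the gaps (28, 35, 28, 35, 28, 28) vary with month length.
This is the last Friday of each month.
Last Friday of April 2014: 2014-04-25.
Last Friday of May 2014: 2014-05-30.
Last Friday of June 2014: 2014-06-27.
Last Friday of July 2014: 2014-07-25.

2014-07-25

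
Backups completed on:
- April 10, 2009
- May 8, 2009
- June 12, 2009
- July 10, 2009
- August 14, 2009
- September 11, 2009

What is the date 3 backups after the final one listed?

These are Fridays at 28- or 35-day spacing (28, 35, 28, 35, 28).
The pattern: 2nd Friday of the month.
October 2009 — 2nd Friday is October 9, 2009.
November 2009 — 2nd Friday is November 13, 2009.
December 2009 — 2nd Friday is December 11, 2009.

December 11, 2009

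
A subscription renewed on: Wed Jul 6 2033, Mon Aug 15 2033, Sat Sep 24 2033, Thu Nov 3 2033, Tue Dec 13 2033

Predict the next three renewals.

Every event comes 40 days after the last (40, 40, 40, 40).
Tue Dec 13 2033 + 40 days = Sun Jan 22 2034.
Sun Jan 22 2034 + 40 days = Fri Mar 3 2034.
Fri Mar 3 2034 + 40 days = Wed Apr 12 2034.

Sun Jan 22 2034, Fri Mar 3 2034, Wed Apr 12 2034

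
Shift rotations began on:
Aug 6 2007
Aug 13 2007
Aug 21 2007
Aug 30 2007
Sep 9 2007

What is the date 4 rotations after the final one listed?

Oct 29 2007

The spacing grows by 1 each time: 7, 8, 9, 10 days.
Next gap: 11 days. Sep 9 2007 + 11 days = Sep 20 2007.
Next gap: 12 days. Sep 20 2007 + 12 days = Oct 2 2007.
Next gap: 13 days. Oct 2 2007 + 13 days = Oct 15 2007.
Next gap: 14 days. Oct 15 2007 + 14 days = Oct 29 2007.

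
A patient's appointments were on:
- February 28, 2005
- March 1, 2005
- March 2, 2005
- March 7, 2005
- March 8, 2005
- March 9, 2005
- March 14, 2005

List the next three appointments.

The gap pattern 1, 1, 5, 1, 1, 5 repeats every 3 events.
These are the Mondays, Tuesdays and Wednesdays of each week.
The following Tuesday is March 15, 2005.
Next Wednesday: March 16, 2005.
Next Monday: March 21, 2005.

March 15, 2005; March 16, 2005; March 21, 2005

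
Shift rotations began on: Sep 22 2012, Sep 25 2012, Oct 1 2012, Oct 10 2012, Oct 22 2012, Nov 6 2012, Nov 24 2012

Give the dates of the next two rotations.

Intervals are 3, 6, 9, 12, 15, 18 days — an arithmetic progression with common difference 3.
Next gap: 21 days. Nov 24 2012 + 21 days = Dec 15 2012.
Next gap: 24 days. Dec 15 2012 + 24 days = Jan 8 2013.

Dec 15 2012, Jan 8 2013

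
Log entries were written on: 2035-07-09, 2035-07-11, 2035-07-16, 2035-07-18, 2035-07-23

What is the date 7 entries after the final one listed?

2035-08-15

Gaps: 2, 5, 2, 5 days — not constant, but cyclic with period 2.
The events fall on every Monday and Wednesday.
The following Wednesday is 2035-07-25.
The following Monday is 2035-07-30.
Next Wednesday: 2035-08-01.
Next Monday: 2035-08-06.
Next Wednesday: 2035-08-08.
Next Monday: 2035-08-13.
Next Wednesday: 2035-08-15.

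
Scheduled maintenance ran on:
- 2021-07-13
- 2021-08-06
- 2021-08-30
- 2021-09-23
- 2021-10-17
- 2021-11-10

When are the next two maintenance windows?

Gaps between consecutive events: 24, 24, 24, 24, 24 days — a constant 24-day interval.
2021-11-10 + 24 days = 2021-12-04.
2021-12-04 + 24 days = 2021-12-28.

2021-12-04, 2021-12-28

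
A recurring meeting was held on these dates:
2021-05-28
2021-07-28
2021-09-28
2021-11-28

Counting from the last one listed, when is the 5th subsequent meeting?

2022-09-28

Gaps: 61, 62, 61 days — not constant. Every event is on the 28th of the month.
Pattern: the 28th of every 2 months.
January 2022: 2022-01-28.
March 2022: 2022-03-28.
Next: May 2022 → 2022-05-28.
July 2022: 2022-07-28.
Next: September 2022 → 2022-09-28.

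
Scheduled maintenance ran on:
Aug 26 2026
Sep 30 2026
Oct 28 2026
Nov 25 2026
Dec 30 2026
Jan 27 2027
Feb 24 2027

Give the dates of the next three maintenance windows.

Mar 31 2027, Apr 28 2027, May 26 2027

Every date is a Wednesday; gaps 35, 28, 28, 35, 28, 28 days.
Each is the last Wednesday of its month (at least one falls on the 29th or later, ruling out '4th Wednesday').
March 2027 ends with Wednesday Mar 31 2027.
April 2027 ends with Wednesday Apr 28 2027.
Last Wednesday of May 2027: May 26 2027.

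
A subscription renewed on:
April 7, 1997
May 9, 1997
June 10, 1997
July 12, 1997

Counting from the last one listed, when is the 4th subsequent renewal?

November 17, 1997

The spacing is 32, 32, 32 days — always 32 days.
July 12, 1997 + 32 days = August 13, 1997.
August 13, 1997 + 32 days = September 14, 1997.
September 14, 1997 + 32 days = October 16, 1997.
October 16, 1997 + 32 days = November 17, 1997.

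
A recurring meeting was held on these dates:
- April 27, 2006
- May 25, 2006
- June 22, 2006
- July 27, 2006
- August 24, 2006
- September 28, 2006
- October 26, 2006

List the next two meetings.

These are Thursdays at 28- or 35-day spacing (28, 28, 35, 28, 35, 28).
The pattern: 4th Thursday of the month.
4th Thursday of November 2006: November 23, 2006.
December 2006 — 4th Thursday is December 28, 2006.

November 23, 2006; December 28, 2006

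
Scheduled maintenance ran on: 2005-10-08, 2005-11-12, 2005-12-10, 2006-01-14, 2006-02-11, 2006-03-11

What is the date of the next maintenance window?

These are Saturdays at 28- or 35-day spacing (35, 28, 35, 28, 28).
The pattern: 2nd Saturday of the month.
2nd Saturday of April 2006: 2006-04-08.

2006-04-08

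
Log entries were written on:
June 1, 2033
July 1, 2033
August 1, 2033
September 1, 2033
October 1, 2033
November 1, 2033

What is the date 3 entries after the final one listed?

February 1, 2034

Each date is the 1st; the gaps (30, 31, 31, 30, 31) track the month lengths.
The rule is the 1st of each month.
Next: December 2033 → December 1, 2033.
Next: January 2034 → January 1, 2034.
Next: February 2034 → February 1, 2034.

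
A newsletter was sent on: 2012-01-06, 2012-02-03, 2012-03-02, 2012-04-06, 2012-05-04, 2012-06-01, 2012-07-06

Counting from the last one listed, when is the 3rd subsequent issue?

2012-10-05

Gaps: 28, 28, 35, 28, 28, 35 days — a mix of 28 and 35. Every date is a Friday.
Each is the 1st Friday of its month.
August 2012 — 1st Friday is 2012-08-03.
September 2012 — 1st Friday is 2012-09-07.
1st Friday of October 2012: 2012-10-05.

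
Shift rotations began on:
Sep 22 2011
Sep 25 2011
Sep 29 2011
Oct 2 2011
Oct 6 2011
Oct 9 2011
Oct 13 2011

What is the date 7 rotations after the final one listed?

Every event lands on a Thursday or Sunday (gaps cycle 3, 4, 3, 4, 3, 4).
So the schedule is: every Thursday and Sunday.
Next Sunday: Oct 16 2011.
Next Thursday: Oct 20 2011.
The following Sunday is Oct 23 2011.
The following Thursday is Oct 27 2011.
Next Sunday: Oct 30 2011.
Next Thursday: Nov 3 2011.
The following Sunday is Nov 6 2011.

Nov 6 2011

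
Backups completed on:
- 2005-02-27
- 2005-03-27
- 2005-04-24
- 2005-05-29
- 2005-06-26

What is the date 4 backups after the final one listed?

All Sundays; the gaps (28, 28, 35, 28) vary with month length.
This is the last Sunday of each month.
Last Sunday of July 2005: 2005-07-31.
Last Sunday of August 2005: 2005-08-28.
Last Sunday of September 2005: 2005-09-25.
Last Sunday of October 2005: 2005-10-30.

2005-10-30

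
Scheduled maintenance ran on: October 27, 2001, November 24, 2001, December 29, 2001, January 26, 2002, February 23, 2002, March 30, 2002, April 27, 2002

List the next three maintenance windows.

These are Saturdays with 28, 35, 28, 28, 35, 28-day gaps.
Each is the final Saturday of its month — December 29, 2001 is past the 28th, so '4th Saturday' doesn't fit.
Last Saturday of May 2002: May 25, 2002.
June 2002 ends with Saturday June 29, 2002.
Last Saturday of July 2002: July 27, 2002.

May 25, 2002; June 29, 2002; July 27, 2002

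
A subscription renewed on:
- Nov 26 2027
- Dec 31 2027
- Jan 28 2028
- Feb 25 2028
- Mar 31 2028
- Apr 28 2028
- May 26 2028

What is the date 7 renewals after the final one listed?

Dec 29 2028

All Fridays; the gaps (35, 28, 28, 35, 28, 28) vary with month length.
This is the last Friday of each month.
June 2028 ends with Friday Jun 30 2028.
Last Friday of July 2028: Jul 28 2028.
August 2028 ends with Friday Aug 25 2028.
Last Friday of September 2028: Sep 29 2028.
Last Friday of October 2028: Oct 27 2028.
Last Friday of November 2028: Nov 24 2028.
December 2028 ends with Friday Dec 29 2028.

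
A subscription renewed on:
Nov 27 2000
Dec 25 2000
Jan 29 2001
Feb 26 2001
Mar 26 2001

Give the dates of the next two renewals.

Apr 30 2001, May 28 2001

All Mondays; the gaps (28, 35, 28, 28) vary with month length.
This is the last Monday of each month.
Last Monday of April 2001: Apr 30 2001.
May 2001 ends with Monday May 28 2001.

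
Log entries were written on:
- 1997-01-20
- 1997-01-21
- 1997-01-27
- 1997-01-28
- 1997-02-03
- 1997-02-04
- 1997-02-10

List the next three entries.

Every event lands on a Monday or Tuesday (gaps cycle 1, 6, 1, 6, 1, 6).
So the schedule is: every Monday and Tuesday.
The following Tuesday is 1997-02-11.
The following Monday is 1997-02-17.
The following Tuesday is 1997-02-18.

1997-02-11, 1997-02-17, 1997-02-18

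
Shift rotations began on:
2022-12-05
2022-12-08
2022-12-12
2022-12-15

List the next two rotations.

2022-12-19, 2022-12-22

Gaps: 3, 4, 3 days — not constant, but cyclic with period 2.
The events fall on every Monday and Thursday.
The following Monday is 2022-12-19.
Next Thursday: 2022-12-22.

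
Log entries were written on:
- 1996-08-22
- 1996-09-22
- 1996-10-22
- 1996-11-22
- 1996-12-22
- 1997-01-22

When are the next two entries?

Each date is the 22nd; the gaps (31, 30, 31, 30, 31) track the month lengths.
The rule is the 22nd of each month.
Next: February 1997 → 1997-02-22.
March 1997: 1997-03-22.

1997-02-22, 1997-03-22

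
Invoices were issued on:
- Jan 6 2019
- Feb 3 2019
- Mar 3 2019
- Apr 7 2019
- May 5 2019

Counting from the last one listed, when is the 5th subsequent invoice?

These are Sundays at 28- or 35-day spacing (28, 28, 35, 28).
The pattern: 1st Sunday of the month.
June 2019 — 1st Sunday is Jun 2 2019.
July 2019 — 1st Sunday is Jul 7 2019.
August 2019 — 1st Sunday is Aug 4 2019.
1st Sunday of September 2019: Sep 1 2019.
October 2019 — 1st Sunday is Oct 6 2019.

Oct 6 2019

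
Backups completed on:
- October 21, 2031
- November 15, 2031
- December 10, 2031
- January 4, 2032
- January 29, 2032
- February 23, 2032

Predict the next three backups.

March 19, 2032; April 13, 2032; May 8, 2032

Every event comes 25 days after the last (25, 25, 25, 25, 25).
February 23, 2032 + 25 days = March 19, 2032.
March 19, 2032 + 25 days = April 13, 2032.
April 13, 2032 + 25 days = May 8, 2032.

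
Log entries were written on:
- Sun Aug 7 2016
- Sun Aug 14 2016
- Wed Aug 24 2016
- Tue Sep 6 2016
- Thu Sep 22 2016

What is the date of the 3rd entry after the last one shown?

Sun Nov 27 2016

Intervals are 7, 10, 13, 16 days — an arithmetic progression with common difference 3.
Next gap: 19 days. Thu Sep 22 2016 + 19 days = Tue Oct 11 2016.
Next gap: 22 days. Tue Oct 11 2016 + 22 days = Wed Nov 2 2016.
Next gap: 25 days. Wed Nov 2 2016 + 25 days = Sun Nov 27 2016.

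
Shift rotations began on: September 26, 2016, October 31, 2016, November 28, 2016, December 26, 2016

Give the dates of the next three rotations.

January 30, 2017; February 27, 2017; March 27, 2017

These are Mondays with 35, 28, 28-day gaps.
Each is the final Monday of its month — October 31, 2016 is past the 28th, so '4th Monday' doesn't fit.
Last Monday of January 2017: January 30, 2017.
February 2017 ends with Monday February 27, 2017.
March 2017 ends with Monday March 27, 2017.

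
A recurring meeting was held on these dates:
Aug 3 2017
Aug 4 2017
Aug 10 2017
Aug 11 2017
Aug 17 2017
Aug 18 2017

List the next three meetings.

The gap pattern 1, 6, 1, 6, 1 repeats every 2 events.
These are the Thursdays and Fridays of each week.
Next Thursday: Aug 24 2017.
Next Friday: Aug 25 2017.
Next Thursday: Aug 31 2017.

Aug 24 2017, Aug 25 2017, Aug 31 2017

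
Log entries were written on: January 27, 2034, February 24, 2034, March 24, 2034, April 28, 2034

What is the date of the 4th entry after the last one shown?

Gaps: 28, 28, 35 days — a mix of 28 and 35. Every date is a Friday.
Each is the 4th Friday of its month.
May 2034 — 4th Friday is May 26, 2034.
4th Friday of June 2034: June 23, 2034.
July 2034 — 4th Friday is July 28, 2034.
August 2034 — 4th Friday is August 25, 2034.

August 25, 2034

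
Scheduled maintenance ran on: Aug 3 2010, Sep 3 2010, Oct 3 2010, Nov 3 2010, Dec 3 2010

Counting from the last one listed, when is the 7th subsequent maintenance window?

Jul 3 2011

The day-of-month is always 3 (31, 30, 31, 30 days between events).
So this recurs on the 3rd of each month.
Next: January 2011 → Jan 3 2011.
February 2011: Feb 3 2011.
Next: March 2011 → Mar 3 2011.
Next: April 2011 → Apr 3 2011.
May 2011: May 3 2011.
June 2011: Jun 3 2011.
Next: July 2011 → Jul 3 2011.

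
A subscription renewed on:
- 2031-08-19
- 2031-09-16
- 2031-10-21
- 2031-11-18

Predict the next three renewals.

2031-12-16, 2032-01-20, 2032-02-17

All dates are Tuesdays, 28, 35, 28 days apart.
Specifically, the 3rd Tuesday of each month.
December 2031 — 3rd Tuesday is 2031-12-16.
January 2032 — 3rd Tuesday is 2032-01-20.
February 2032 — 3rd Tuesday is 2032-02-17.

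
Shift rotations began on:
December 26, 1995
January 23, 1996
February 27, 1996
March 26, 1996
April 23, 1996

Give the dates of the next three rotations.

May 28, 1996; June 25, 1996; July 23, 1996

All dates are Tuesdays, 28, 35, 28, 28 days apart.
Specifically, the 4th Tuesday of each month.
May 1996 — 4th Tuesday is May 28, 1996.
June 1996 — 4th Tuesday is June 25, 1996.
4th Tuesday of July 1996: July 23, 1996.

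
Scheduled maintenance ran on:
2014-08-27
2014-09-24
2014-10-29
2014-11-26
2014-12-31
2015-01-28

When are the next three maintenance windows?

2015-02-25, 2015-03-25, 2015-04-29

All Wednesdays; the gaps (28, 35, 28, 35, 28) vary with month length.
This is the last Wednesday of each month.
Last Wednesday of February 2015: 2015-02-25.
Last Wednesday of March 2015: 2015-03-25.
Last Wednesday of April 2015: 2015-04-29.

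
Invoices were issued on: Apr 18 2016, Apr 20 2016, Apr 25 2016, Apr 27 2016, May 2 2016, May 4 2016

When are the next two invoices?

May 9 2016, May 11 2016

Gaps: 2, 5, 2, 5, 2 days — not constant, but cyclic with period 2.
The events fall on every Monday and Wednesday.
Next Monday: May 9 2016.
Next Wednesday: May 11 2016.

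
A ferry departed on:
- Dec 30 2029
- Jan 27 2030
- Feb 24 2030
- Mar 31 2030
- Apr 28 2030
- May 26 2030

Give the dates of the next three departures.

These are Sundays with 28, 28, 35, 28, 28-day gaps.
Each is the final Sunday of its month — Dec 30 2029 is past the 28th, so '4th Sunday' doesn't fit.
Last Sunday of June 2030: Jun 30 2030.
July 2030 ends with Sunday Jul 28 2030.
August 2030 ends with Sunday Aug 25 2030.

Jun 30 2030, Jul 28 2030, Aug 25 2030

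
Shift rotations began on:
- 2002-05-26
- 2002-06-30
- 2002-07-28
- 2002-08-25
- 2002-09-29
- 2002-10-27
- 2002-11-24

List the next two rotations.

2002-12-29, 2003-01-26

All Sundays; the gaps (35, 28, 28, 35, 28, 28) vary with month length.
This is the last Sunday of each month.
December 2002 ends with Sunday 2002-12-29.
Last Sunday of January 2003: 2003-01-26.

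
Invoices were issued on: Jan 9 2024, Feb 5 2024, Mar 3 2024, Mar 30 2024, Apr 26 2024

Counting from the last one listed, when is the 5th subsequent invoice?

The spacing is 27, 27, 27, 27 days — always 27 days.
Apr 26 2024 + 27 days = May 23 2024.
May 23 2024 + 27 days = Jun 19 2024.
Jun 19 2024 + 27 days = Jul 16 2024.
Jul 16 2024 + 27 days = Aug 12 2024.
Aug 12 2024 + 27 days = Sep 8 2024.

Sep 8 2024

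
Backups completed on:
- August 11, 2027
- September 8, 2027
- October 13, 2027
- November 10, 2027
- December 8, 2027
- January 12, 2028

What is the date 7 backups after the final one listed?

These are Wednesdays at 28- or 35-day spacing (28, 35, 28, 28, 35).
The pattern: 2nd Wednesday of the month.
February 2028 — 2nd Wednesday is February 9, 2028.
2nd Wednesday of March 2028: March 8, 2028.
April 2028 — 2nd Wednesday is April 12, 2028.
May 2028 — 2nd Wednesday is May 10, 2028.
June 2028 — 2nd Wednesday is June 14, 2028.
July 2028 — 2nd Wednesday is July 12, 2028.
August 2028 — 2nd Wednesday is August 9, 2028.

August 9, 2028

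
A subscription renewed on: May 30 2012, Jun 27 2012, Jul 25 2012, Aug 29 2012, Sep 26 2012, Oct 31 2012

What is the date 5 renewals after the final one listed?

Every date is a Wednesday; gaps 28, 28, 35, 28, 35 days.
Each is the last Wednesday of its month (at least one falls on the 29th or later, ruling out '4th Wednesday').
November 2012 ends with Wednesday Nov 28 2012.
Last Wednesday of December 2012: Dec 26 2012.
January 2013 ends with Wednesday Jan 30 2013.
Last Wednesday of February 2013: Feb 27 2013.
March 2013 ends with Wednesday Mar 27 2013.

Mar 27 2013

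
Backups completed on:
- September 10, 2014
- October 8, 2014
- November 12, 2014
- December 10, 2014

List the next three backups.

Gaps: 28, 35, 28 days — a mix of 28 and 35. Every date is a Wednesday.
Each is the 2nd Wednesday of its month.
2nd Wednesday of January 2015: January 14, 2015.
February 2015 — 2nd Wednesday is February 11, 2015.
March 2015 — 2nd Wednesday is March 11, 2015.

January 14, 2015; February 11, 2015; March 11, 2015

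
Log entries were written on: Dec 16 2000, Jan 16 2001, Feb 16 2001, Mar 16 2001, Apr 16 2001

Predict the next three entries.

Each date is the 16th; the gaps (31, 31, 28, 31) track the month lengths.
The rule is the 16th of each month.
May 2001: May 16 2001.
June 2001: Jun 16 2001.
Next: July 2001 → Jul 16 2001.

May 16 2001, Jun 16 2001, Jul 16 2001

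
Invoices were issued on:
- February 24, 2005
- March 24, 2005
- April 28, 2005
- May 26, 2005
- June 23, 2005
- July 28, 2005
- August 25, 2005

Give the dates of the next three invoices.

September 22, 2005; October 27, 2005; November 24, 2005

All dates are Thursdays, 28, 35, 28, 28, 35, 28 days apart.
Specifically, the 4th Thursday of each month.
September 2005 — 4th Thursday is September 22, 2005.
4th Thursday of October 2005: October 27, 2005.
4th Thursday of November 2005: November 24, 2005.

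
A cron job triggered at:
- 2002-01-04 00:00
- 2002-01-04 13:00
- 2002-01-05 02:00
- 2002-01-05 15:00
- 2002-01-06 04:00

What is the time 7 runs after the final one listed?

The interval is a steady 13 hours (13, 13, 13, 13).
2002-01-06 04:00 + 13 h = 2002-01-06 17:00.
2002-01-06 17:00 + 13 h = 2002-01-07 06:00.
2002-01-07 06:00 + 13 h = 2002-01-07 19:00.
2002-01-07 19:00 + 13 h = 2002-01-08 08:00.
2002-01-08 08:00 + 13 h = 2002-01-08 21:00.
2002-01-08 21:00 + 13 h = 2002-01-09 10:00.
2002-01-09 10:00 + 13 h = 2002-01-09 23:00.

2002-01-09 23:00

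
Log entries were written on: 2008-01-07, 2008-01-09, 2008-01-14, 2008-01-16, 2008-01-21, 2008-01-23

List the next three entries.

2008-01-28, 2008-01-30, 2008-02-04

Gaps: 2, 5, 2, 5, 2 days — not constant, but cyclic with period 2.
The events fall on every Monday and Wednesday.
The following Monday is 2008-01-28.
Next Wednesday: 2008-01-30.
The following Monday is 2008-02-04.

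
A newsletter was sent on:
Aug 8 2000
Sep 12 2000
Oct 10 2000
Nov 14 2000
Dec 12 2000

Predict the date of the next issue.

Jan 9 2001

Gaps: 35, 28, 35, 28 days — a mix of 28 and 35. Every date is a Tuesday.
Each is the 2nd Tuesday of its month.
January 2001 — 2nd Tuesday is Jan 9 2001.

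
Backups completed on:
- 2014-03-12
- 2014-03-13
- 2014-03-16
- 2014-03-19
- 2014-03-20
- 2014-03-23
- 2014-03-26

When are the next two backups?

Gaps: 1, 3, 3, 1, 3, 3 days — not constant, but cyclic with period 3.
The events fall on every Wednesday, Thursday and Sunday.
Next Thursday: 2014-03-27.
Next Sunday: 2014-03-30.

2014-03-27, 2014-03-30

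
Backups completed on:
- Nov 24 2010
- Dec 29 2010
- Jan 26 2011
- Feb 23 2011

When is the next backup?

Every date is a Wednesday; gaps 35, 28, 28 days.
Each is the last Wednesday of its month (at least one falls on the 29th or later, ruling out '4th Wednesday').
Last Wednesday of March 2011: Mar 30 2011.

Mar 30 2011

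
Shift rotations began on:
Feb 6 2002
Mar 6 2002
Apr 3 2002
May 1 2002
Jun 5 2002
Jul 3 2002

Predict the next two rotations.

Aug 7 2002, Sep 4 2002

Gaps: 28, 28, 28, 35, 28 days — a mix of 28 and 35. Every date is a Wednesday.
Each is the 1st Wednesday of its month.
1st Wednesday of August 2002: Aug 7 2002.
1st Wednesday of September 2002: Sep 4 2002.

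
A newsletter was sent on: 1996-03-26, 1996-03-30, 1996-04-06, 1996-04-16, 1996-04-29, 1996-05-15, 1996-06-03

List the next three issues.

Intervals are 4, 7, 10, 13, 16, 19 days — an arithmetic progression with common difference 3.
Next gap: 22 days. 1996-06-03 + 22 days = 1996-06-25.
Next gap: 25 days. 1996-06-25 + 25 days = 1996-07-20.
Next gap: 28 days. 1996-07-20 + 28 days = 1996-08-17.

1996-06-25, 1996-07-20, 1996-08-17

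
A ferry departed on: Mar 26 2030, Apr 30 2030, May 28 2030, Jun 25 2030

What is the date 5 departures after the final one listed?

Every date is a Tuesday; gaps 35, 28, 28 days.
Each is the last Tuesday of its month (at least one falls on the 29th or later, ruling out '4th Tuesday').
Last Tuesday of July 2030: Jul 30 2030.
August 2030 ends with Tuesday Aug 27 2030.
September 2030 ends with Tuesday Sep 24 2030.
October 2030 ends with Tuesday Oct 29 2030.
Last Tuesday of November 2030: Nov 26 2030.

Nov 26 2030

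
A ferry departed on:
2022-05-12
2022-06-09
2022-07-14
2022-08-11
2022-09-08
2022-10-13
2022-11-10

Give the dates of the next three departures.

2022-12-08, 2023-01-12, 2023-02-09

Gaps: 28, 35, 28, 28, 35, 28 days — a mix of 28 and 35. Every date is a Thursday.
Each is the 2nd Thursday of its month.
December 2022 — 2nd Thursday is 2022-12-08.
2nd Thursday of January 2023: 2023-01-12.
2nd Thursday of February 2023: 2023-02-09.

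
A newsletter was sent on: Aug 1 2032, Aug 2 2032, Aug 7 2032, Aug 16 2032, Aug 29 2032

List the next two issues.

Sep 15 2032, Oct 6 2032

Gaps: 1, 5, 9, 13 days — each gap is 4 larger than the previous one.
Next gap: 17 days. Aug 29 2032 + 17 days = Sep 15 2032.
Next gap: 21 days. Sep 15 2032 + 21 days = Oct 6 2032.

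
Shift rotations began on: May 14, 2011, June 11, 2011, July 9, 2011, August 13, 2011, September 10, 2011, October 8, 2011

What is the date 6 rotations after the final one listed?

These are Saturdays at 28- or 35-day spacing (28, 28, 35, 28, 28).
The pattern: 2nd Saturday of the month.
November 2011 — 2nd Saturday is November 12, 2011.
2nd Saturday of December 2011: December 10, 2011.
2nd Saturday of January 2012: January 14, 2012.
February 2012 — 2nd Saturday is February 11, 2012.
2nd Saturday of March 2012: March 10, 2012.
2nd Saturday of April 2012: April 14, 2012.

April 14, 2012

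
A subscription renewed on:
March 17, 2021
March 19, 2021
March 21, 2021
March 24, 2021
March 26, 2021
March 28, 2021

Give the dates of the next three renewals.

Gaps: 2, 2, 3, 2, 2 days — not constant, but cyclic with period 3.
The events fall on every Wednesday, Friday and Sunday.
Next Wednesday: March 31, 2021.
Next Friday: April 2, 2021.
The following Sunday is April 4, 2021.

March 31, 2021; April 2, 2021; April 4, 2021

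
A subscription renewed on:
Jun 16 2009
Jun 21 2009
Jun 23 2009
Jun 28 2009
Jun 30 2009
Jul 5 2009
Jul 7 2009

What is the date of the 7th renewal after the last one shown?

Aug 2 2009

Gaps: 5, 2, 5, 2, 5, 2 days — not constant, but cyclic with period 2.
The events fall on every Tuesday and Sunday.
Next Sunday: Jul 12 2009.
The following Tuesday is Jul 14 2009.
Next Sunday: Jul 19 2009.
Next Tuesday: Jul 21 2009.
Next Sunday: Jul 26 2009.
The following Tuesday is Jul 28 2009.
Next Sunday: Aug 2 2009.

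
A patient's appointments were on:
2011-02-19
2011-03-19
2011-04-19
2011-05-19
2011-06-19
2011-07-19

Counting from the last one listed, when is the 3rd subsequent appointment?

2011-10-19

The day-of-month is always 19 (28, 31, 30, 31, 30 days between events).
So this recurs on the 19th of each month.
Next: August 2011 → 2011-08-19.
Next: September 2011 → 2011-09-19.
Next: October 2011 → 2011-10-19.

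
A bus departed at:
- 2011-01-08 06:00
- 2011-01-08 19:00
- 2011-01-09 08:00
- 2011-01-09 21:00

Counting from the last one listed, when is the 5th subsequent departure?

2011-01-12 14:00

Spacing: 13, 13, 13 h — constant 13 h.
2011-01-09 21:00 + 13 h = 2011-01-10 10:00.
2011-01-10 10:00 + 13 h = 2011-01-10 23:00.
2011-01-10 23:00 + 13 h = 2011-01-11 12:00.
2011-01-11 12:00 + 13 h = 2011-01-12 01:00.
2011-01-12 01:00 + 13 h = 2011-01-12 14:00.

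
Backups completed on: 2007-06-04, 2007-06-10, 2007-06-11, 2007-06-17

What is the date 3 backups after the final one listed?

Gaps: 6, 1, 6 days — not constant, but cyclic with period 2.
The events fall on every Monday and Sunday.
Next Monday: 2007-06-18.
The following Sunday is 2007-06-24.
Next Monday: 2007-06-25.

2007-06-25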